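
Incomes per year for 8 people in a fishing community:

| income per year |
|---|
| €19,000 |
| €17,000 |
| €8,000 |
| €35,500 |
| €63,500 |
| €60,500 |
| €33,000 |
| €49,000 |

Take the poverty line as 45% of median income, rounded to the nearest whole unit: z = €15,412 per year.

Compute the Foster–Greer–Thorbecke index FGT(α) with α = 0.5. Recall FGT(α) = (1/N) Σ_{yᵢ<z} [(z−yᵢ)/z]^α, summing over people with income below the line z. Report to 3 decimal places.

0.087

Below the line: €8,000 (q = 1 of N = 8).
Shortfall ratios: (15412−8000)/15412 = 0.4809.
Raised to α = 0.5: 0.69349.
Sum = 0.693487; FGT(0.5) = 0.693487 / 8 = 0.087.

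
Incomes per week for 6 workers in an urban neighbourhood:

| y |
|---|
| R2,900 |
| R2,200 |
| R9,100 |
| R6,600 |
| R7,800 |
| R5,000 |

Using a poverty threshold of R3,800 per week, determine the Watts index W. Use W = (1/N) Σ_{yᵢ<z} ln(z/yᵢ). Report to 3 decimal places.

Poor units: R2,200, R2,900 (q = 2 of N = 6).
ln(z/y) terms: ln(3800/2200) = 0.5465; ln(3800/2900) = 0.2703.
W = 0.816834 / 6 = 0.136.

0.136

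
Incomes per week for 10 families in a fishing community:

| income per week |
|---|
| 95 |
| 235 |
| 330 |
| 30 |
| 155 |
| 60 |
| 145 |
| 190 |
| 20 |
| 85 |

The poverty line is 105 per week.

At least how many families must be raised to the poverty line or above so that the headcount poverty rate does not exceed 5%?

5

5 of the 10 families are poor, so H = 5/10 = 0.500.
A headcount ratio of at most 5% allows at most ⌊0.05 × 10⌋ = 0 poor families.
So at least 5 − 0 = 5 must be lifted.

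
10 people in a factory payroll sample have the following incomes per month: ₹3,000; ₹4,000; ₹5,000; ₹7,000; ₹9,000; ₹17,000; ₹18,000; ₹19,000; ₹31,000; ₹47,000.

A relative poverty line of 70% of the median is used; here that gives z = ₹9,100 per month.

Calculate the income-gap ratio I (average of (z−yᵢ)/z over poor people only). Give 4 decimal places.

Poor units: ₹3,000, ₹4,000, ₹5,000, ₹7,000, ₹9,000 (q = 5 of N = 10).
Relative gaps: 0.6703, 0.5604, 0.4505, 0.2308, 0.0110; sum = 1.923077.
I averages over the q = 5 poor units only: 1.923077 / 5 = 0.3846.

0.3846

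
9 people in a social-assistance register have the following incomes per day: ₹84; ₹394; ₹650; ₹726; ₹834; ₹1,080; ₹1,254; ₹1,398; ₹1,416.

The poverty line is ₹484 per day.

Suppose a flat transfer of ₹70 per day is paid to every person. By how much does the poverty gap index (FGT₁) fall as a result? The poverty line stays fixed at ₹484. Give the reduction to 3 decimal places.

Before: below the line — ₹84, ₹394; poverty gap index (FGT₁) = 0.11249.
After the ₹70 transfer: below the line — ₹154, ₹464; poverty gap index (FGT₁) = 0.08035.
Reduction = 0.11249 − 0.08035 = 0.032.

0.032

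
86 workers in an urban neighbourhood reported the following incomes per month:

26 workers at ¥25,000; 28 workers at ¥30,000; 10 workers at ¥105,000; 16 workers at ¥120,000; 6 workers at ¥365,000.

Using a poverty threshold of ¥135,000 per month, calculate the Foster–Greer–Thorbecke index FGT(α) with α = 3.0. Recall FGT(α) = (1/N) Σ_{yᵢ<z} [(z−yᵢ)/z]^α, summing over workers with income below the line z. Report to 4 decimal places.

0.3183

Below the line: 26×¥25,000, 28×¥30,000, 10×¥105,000, 16×¥120,000 (q = 80 of N = 86).
Relative gaps: (135000−25000)/135000 = 0.8148 (×26); (135000−30000)/135000 = 0.7778 (×28); (135000−105000)/135000 = 0.2222 (×10); (135000−120000)/135000 = 0.1111 (×16).
Raised to α = 3.0: 0.54097 (×26); 0.47051 (×28); 0.01097 (×10); 0.00137 (×16).
Sum = 27.371234; FGT(3.0) = 27.371234 / 86 = 0.3183.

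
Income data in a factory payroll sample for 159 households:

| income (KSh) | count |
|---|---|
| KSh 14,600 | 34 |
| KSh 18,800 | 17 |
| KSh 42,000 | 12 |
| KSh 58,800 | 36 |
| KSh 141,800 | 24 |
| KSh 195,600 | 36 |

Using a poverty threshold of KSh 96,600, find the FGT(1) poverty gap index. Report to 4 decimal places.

0.3989

Below z: 34×KSh 14,600, 17×KSh 18,800, 12×KSh 42,000, 36×KSh 58,800 (q = 99 of N = 159).
Normalized shortfalls: (96600−14600)/96600 = 0.8489 (×34); (96600−18800)/96600 = 0.8054 (×17); (96600−42000)/96600 = 0.5652 (×12); (96600−58800)/96600 = 0.3913 (×36).
Sum of shortfalls = 63.422360; P₁ averages over all N: 63.422360 / 159 = 0.3989.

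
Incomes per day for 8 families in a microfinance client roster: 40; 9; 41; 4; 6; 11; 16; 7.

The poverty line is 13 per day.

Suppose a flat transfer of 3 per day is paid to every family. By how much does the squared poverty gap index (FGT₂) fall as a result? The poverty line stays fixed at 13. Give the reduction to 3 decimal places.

Before: below the line — 4, 6, 7, 9, 11; squared poverty gap index (FGT₂) = 0.13757.
After the 3 transfer: below the line — 7, 9, 10, 12; squared poverty gap index (FGT₂) = 0.04586.
Reduction = 0.13757 − 0.04586 = 0.092.

0.092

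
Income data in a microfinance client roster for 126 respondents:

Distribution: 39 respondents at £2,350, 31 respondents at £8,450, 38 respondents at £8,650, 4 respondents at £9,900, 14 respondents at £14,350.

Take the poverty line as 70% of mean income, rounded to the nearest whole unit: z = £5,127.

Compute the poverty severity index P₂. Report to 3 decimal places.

0.091

Poor units: 39×£2,350 (q = 39 of N = 126).
Gap ratios (z−y)/z: (5127−2350)/5127 = 0.5416 (×39).
Squared: 0.2934 (×39).
Sum = 11.441678; P₂ = 11.441678 / 126 = 0.091.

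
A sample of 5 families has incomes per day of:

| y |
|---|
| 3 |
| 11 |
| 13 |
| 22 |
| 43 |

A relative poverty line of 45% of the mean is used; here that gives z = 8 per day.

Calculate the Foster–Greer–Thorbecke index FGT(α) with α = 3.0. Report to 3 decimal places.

Below the line: 3 (q = 1 of N = 5).
Shortfall ratios: (8−3)/8 = 0.6250.
Raised to α = 3.0: 0.24414.
Sum = 0.244141; FGT(3.0) = 0.244141 / 5 = 0.049.

0.049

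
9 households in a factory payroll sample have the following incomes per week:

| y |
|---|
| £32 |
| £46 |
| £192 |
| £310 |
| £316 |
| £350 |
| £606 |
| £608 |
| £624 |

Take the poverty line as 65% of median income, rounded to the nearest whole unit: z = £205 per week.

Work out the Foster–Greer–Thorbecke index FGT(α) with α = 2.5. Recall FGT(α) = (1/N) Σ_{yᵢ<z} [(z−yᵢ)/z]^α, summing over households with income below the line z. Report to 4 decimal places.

Below z: £32, £46, £192 (q = 3 of N = 9).
Relative gaps: (205−32)/205 = 0.8439; (205−46)/205 = 0.7756; (205−192)/205 = 0.0634.
Raised to α = 2.5: 0.65423; 0.52980; 0.00101.
Sum = 1.185038; FGT(2.5) = 1.185038 / 9 = 0.1317.

0.1317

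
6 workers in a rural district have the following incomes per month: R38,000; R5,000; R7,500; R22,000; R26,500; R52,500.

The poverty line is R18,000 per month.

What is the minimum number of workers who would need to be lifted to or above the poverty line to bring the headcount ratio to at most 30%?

Currently q = 2 of N = 6 are below the line (H = 0.333).
A headcount ratio of at most 30% allows at most ⌊0.30 × 6⌋ = 1 poor workers.
So at least 2 − 1 = 1 must be lifted.

1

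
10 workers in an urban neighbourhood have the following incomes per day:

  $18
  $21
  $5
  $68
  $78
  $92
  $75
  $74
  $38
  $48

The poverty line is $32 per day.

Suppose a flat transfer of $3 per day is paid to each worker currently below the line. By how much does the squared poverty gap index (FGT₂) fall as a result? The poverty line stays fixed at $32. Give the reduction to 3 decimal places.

0.028

Before: below the line — $5, $18, $21; squared poverty gap index (FGT₂) = 0.10215.
After the $3 transfer: below the line — $8, $21, $24; squared poverty gap index (FGT₂) = 0.07432.
Reduction = 0.10215 − 0.07432 = 0.028.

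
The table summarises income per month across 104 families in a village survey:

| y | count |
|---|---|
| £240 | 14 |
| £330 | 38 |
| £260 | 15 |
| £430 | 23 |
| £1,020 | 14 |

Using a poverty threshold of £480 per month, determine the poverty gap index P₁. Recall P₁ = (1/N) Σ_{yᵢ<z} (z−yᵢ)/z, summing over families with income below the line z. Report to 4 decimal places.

0.2706

Incomes under z: 14×£240, 15×£260, 38×£330, 23×£430 (q = 90 of N = 104).
Shortfall ratios: (480−240)/480 = 0.5000 (×14); (480−260)/480 = 0.4583 (×15); (480−330)/480 = 0.3125 (×38); (480−430)/480 = 0.1042 (×23).
Σ = 28.145833. Dividing by the full population N = 104 gives P₁ = 0.2706.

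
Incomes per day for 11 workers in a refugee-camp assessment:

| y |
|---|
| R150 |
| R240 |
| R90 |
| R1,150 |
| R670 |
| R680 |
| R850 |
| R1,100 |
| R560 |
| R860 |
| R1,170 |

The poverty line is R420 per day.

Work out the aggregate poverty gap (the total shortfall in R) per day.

R780

Below z: R90, R150, R240 (q = 3 of N = 11).
Individual gaps: 420−90 = 330; 420−150 = 270; 420−240 = 180.
Aggregate gap = R780.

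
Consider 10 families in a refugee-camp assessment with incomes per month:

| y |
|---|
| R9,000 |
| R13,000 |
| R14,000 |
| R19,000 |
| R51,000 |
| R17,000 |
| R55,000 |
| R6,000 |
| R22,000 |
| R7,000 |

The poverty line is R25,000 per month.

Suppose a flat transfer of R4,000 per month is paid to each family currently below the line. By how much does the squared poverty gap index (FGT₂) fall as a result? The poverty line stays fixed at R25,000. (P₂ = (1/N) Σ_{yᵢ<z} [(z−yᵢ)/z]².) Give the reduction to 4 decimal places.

Before: below the line — R6,000, R7,000, R9,000, R13,000, R14,000, R17,000, R19,000, R22,000; squared poverty gap index (FGT₂) = 0.210400.
After the R4,000 transfer: below the line — R10,000, R11,000, R13,000, R17,000, R18,000, R21,000, R23,000; squared poverty gap index (FGT₂) = 0.111680.
Reduction = 0.210400 − 0.111680 = 0.0987.

0.0987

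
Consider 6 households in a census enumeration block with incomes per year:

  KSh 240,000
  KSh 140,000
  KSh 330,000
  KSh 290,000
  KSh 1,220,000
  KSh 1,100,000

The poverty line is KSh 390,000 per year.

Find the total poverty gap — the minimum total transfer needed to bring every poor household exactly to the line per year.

KSh 560,000

Poor units: KSh 140,000, KSh 240,000, KSh 290,000, KSh 330,000 (q = 4 of N = 6).
Individual gaps: 390000−140000 = 250000; 390000−240000 = 150000; 390000−290000 = 100000; 390000−330000 = 60000.
Aggregate gap = KSh 560,000.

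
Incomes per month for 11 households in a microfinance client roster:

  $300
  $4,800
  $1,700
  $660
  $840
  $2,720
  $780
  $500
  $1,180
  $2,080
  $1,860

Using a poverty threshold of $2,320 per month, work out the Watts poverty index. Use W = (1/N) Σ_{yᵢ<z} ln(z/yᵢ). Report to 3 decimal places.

0.751

Below the line: $300, $500, $660, $780, $840, $1,180, $1,700, $1,860, $2,080 (q = 9 of N = 11).
Log shortfalls: ln(2320/300) = 2.0455; ln(2320/500) = 1.5347; ln(2320/660) = 1.2571; ln(2320/780) = 1.0900; ln(2320/840) = 1.0159; ln(2320/1180) = 0.6761; ln(2320/1700) = 0.3109; ln(2320/1860) = 0.2210; ln(2320/2080) = 0.1092.
W = 8.260468 / 11 = 0.751.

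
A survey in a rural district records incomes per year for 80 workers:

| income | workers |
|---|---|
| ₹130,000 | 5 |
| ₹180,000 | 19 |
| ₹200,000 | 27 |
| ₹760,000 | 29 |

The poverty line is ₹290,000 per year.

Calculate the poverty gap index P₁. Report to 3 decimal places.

Below the line: 5×₹130,000, 19×₹180,000, 27×₹200,000 (q = 51 of N = 80).
Normalized shortfalls: (290000−130000)/290000 = 0.5517 (×5); (290000−180000)/290000 = 0.3793 (×19); (290000−200000)/290000 = 0.3103 (×27).
Sum of shortfalls = 18.344828; P₁ averages over all N: 18.344828 / 80 = 0.229.

0.229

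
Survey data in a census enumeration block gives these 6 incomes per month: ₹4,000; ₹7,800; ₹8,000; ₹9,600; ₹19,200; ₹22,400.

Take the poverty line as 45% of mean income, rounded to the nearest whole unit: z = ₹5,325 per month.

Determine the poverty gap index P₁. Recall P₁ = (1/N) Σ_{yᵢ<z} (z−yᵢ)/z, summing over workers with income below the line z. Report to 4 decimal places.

0.0415

Below the line: ₹4,000 (q = 1 of N = 6).
Normalized shortfalls: (5325−4000)/5325 = 0.2488.
Sum of shortfalls = 0.248826; P₁ averages over all N: 0.248826 / 6 = 0.0415.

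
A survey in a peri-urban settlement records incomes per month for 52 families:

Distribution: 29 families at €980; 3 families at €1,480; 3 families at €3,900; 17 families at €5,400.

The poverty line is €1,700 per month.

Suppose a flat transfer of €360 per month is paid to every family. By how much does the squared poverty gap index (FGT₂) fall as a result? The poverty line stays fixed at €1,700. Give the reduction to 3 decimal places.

0.076

Before: below the line — 29×€980, 3×€1,480; squared poverty gap index (FGT₂) = 0.10100.
After the €360 transfer: below the line — 29×€1,340; squared poverty gap index (FGT₂) = 0.02501.
Reduction = 0.10100 − 0.02501 = 0.076.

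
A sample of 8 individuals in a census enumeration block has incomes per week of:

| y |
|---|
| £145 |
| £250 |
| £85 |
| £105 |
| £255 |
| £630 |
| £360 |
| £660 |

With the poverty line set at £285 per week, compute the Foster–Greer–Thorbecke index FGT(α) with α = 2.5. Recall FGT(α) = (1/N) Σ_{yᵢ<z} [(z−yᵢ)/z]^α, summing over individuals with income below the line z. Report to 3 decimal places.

Poor units: £85, £105, £145, £250, £255 (q = 5 of N = 8).
Shortfall ratios: (285−85)/285 = 0.7018; (285−105)/285 = 0.6316; (285−145)/285 = 0.4912; (285−250)/285 = 0.1228; (285−255)/285 = 0.1053.
Raised to α = 2.5: 0.41254; 0.31701; 0.16913; 0.00529; 0.00359.
Sum = 0.907549; FGT(2.5) = 0.907549 / 8 = 0.113.

0.113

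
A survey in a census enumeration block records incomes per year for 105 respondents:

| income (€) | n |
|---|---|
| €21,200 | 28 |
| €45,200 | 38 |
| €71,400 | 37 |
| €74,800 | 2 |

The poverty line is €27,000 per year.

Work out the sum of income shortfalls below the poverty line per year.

Poor units: 28×€21,200 (q = 28 of N = 105).
Individual gaps: 28×(27000−21200) = 162400.
Aggregate gap = €162,400.

€162,400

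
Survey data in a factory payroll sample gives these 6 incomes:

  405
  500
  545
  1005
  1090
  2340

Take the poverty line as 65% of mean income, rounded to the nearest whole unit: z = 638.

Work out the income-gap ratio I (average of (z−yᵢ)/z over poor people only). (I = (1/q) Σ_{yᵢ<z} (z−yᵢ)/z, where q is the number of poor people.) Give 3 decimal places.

0.242

Incomes under z: 405, 500, 545 (q = 3 of N = 6).
Relative gaps: 0.3652, 0.2163, 0.1458; sum = 0.727273.
The income-gap ratio divides by q (the poor only): 0.727273 / 3 = 0.242.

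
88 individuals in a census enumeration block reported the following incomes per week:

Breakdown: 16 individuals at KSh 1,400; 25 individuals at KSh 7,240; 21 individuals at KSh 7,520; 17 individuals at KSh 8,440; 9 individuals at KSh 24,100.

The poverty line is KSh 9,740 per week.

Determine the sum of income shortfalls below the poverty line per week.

KSh 264,660

Poor units: 16×KSh 1,400, 25×KSh 7,240, 21×KSh 7,520, 17×KSh 8,440 (q = 79 of N = 88).
Individual gaps: 16×(9740−1400) = 133440; 25×(9740−7240) = 62500; 21×(9740−7520) = 46620; 17×(9740−8440) = 22100.
Aggregate gap = KSh 264,660.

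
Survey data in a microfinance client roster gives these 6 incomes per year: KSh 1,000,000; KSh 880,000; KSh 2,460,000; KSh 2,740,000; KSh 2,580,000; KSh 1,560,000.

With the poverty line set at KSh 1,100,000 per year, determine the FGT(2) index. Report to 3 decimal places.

Below the line: KSh 880,000, KSh 1,000,000 (q = 2 of N = 6).
Shortfall ratios: (1100000−880000)/1100000 = 0.2000; (1100000−1000000)/1100000 = 0.0909.
Squared: 0.0400; 0.0083.
Sum = 0.048264; P₂ = 0.048264 / 6 = 0.008.

0.008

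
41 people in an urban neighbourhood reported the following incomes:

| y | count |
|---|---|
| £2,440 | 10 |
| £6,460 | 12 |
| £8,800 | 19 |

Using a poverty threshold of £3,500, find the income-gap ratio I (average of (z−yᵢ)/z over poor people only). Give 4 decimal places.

Poor units: 10×£2,440 (q = 10 of N = 41).
Relative gaps: 0.3029 (×10); sum = 3.028571.
I averages over the q = 10 poor units only: 3.028571 / 10 = 0.3029.

0.3029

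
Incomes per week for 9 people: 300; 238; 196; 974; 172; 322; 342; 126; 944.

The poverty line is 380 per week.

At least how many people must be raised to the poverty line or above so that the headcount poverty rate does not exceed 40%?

4

Currently q = 7 of N = 9 are below the line (H = 0.778).
A headcount ratio of at most 40% allows at most ⌊0.40 × 9⌋ = 3 poor people.
So at least 7 − 3 = 4 must be lifted.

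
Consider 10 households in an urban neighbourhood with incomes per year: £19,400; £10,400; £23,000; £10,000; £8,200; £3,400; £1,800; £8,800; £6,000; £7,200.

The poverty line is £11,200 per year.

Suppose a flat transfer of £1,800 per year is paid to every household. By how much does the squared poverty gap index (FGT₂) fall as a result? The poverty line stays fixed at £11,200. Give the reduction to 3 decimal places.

Before: below the line — £1,800, £3,400, £6,000, £7,200, £8,200, £8,800, £10,000, £10,400; squared poverty gap index (FGT₂) = 0.16668.
After the £1,800 transfer: below the line — £3,600, £5,200, £7,800, £9,000, £10,000, £10,600; squared poverty gap index (FGT₂) = 0.08925.
Reduction = 0.16668 − 0.08925 = 0.077.

0.077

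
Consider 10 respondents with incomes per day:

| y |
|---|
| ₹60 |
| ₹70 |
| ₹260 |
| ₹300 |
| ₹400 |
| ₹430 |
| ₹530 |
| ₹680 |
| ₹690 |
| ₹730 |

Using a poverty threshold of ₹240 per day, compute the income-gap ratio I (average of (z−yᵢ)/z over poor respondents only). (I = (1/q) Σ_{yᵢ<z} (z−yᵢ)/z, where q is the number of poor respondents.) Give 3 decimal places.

Below z: ₹60, ₹70 (q = 2 of N = 10).
Relative gaps: 0.7500, 0.7083; sum = 1.458333.
The income-gap ratio divides by q (the poor only): 1.458333 / 2 = 0.729.

0.729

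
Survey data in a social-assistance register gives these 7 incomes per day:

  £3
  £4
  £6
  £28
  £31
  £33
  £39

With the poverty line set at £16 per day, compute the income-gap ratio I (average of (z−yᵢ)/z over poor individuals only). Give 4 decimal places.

0.7292

Incomes under z: £3, £4, £6 (q = 3 of N = 7).
Relative gaps: 0.8125, 0.7500, 0.6250; sum = 2.187500.
The income-gap ratio divides by q (the poor only): 2.187500 / 3 = 0.7292.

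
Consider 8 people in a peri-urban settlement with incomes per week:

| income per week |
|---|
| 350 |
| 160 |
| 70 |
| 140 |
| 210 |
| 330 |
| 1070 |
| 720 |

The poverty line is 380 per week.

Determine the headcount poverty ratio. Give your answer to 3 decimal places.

0.750

6 of the 8 people have income below 380.
H = 6/8 = 0.750.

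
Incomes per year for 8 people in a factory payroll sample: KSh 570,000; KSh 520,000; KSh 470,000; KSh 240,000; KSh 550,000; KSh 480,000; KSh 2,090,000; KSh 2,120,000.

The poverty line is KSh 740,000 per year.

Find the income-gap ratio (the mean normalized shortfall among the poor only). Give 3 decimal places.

0.363

Below z: KSh 240,000, KSh 470,000, KSh 480,000, KSh 520,000, KSh 550,000, KSh 570,000 (q = 6 of N = 8).
Shortfall ratios (z−y)/z: 0.6757, 0.3649, 0.3514, 0.2973, 0.2568, 0.2297; sum = 2.175676.
The income-gap ratio divides by q (the poor only): 2.175676 / 6 = 0.363.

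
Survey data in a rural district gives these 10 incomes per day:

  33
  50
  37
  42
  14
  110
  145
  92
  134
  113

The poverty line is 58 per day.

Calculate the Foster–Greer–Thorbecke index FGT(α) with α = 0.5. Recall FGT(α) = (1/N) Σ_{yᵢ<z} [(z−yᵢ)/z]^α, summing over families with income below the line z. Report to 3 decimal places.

0.303

Poor units: 14, 33, 37, 42, 50 (q = 5 of N = 10).
Relative gaps: (58−14)/58 = 0.7586; (58−33)/58 = 0.4310; (58−37)/58 = 0.3621; (58−42)/58 = 0.2759; (58−50)/58 = 0.1379.
Raised to α = 0.5: 0.87099; 0.65653; 0.60172; 0.52523; 0.37139.
Sum = 3.025859; FGT(0.5) = 3.025859 / 10 = 0.303.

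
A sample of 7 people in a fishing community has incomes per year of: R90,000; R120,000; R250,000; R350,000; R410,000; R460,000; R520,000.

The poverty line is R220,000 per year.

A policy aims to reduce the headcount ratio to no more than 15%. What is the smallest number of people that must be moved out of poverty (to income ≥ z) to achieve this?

1

Currently q = 2 of N = 7 are below the line (H = 0.286).
A headcount ratio of at most 15% allows at most ⌊0.15 × 7⌋ = 1 poor people.
So at least 2 − 1 = 1 must be lifted.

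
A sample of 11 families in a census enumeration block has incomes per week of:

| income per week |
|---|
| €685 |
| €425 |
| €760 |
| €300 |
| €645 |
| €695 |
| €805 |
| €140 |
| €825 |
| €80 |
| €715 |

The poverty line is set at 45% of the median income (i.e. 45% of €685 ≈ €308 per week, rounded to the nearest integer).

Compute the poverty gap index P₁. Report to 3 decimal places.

0.119

Incomes under z: €80, €140, €300 (q = 3 of N = 11).
Relative gaps: (308−80)/308 = 0.7403; (308−140)/308 = 0.5455; (308−300)/308 = 0.0260.
Σ = 1.311688. Dividing by the full population N = 11 gives P₁ = 0.119.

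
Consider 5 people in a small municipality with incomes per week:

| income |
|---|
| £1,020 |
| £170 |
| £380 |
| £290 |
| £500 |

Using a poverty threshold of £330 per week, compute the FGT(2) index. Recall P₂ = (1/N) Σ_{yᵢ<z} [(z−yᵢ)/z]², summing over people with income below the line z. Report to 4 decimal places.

Below z: £170, £290 (q = 2 of N = 5).
Shortfall ratios: (330−170)/330 = 0.4848; (330−290)/330 = 0.1212.
Squared: 0.2351; 0.0147.
Sum = 0.249770; P₂ = 0.249770 / 5 = 0.0500.

0.0500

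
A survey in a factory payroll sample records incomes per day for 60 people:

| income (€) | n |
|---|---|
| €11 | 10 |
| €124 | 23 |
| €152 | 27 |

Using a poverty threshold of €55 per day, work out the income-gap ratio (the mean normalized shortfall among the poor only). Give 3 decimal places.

0.800

Poor units: 10×€11 (q = 10 of N = 60).
Shortfall ratios (z−y)/z: 0.8000 (×10); sum = 8.000000.
The income-gap ratio divides by q (the poor only): 8.000000 / 10 = 0.800.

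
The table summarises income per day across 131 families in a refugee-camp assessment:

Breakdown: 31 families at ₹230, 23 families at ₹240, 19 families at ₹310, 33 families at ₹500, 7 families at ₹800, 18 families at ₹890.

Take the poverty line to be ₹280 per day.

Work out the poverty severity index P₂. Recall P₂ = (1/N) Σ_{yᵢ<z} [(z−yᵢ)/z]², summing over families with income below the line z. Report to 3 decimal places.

Below the line: 31×₹230, 23×₹240 (q = 54 of N = 131).
Normalized shortfalls: (280−230)/280 = 0.1786 (×31); (280−240)/280 = 0.1429 (×23).
Squared: 0.0319 (×31); 0.0204 (×23).
Sum = 1.457908; P₂ = 1.457908 / 131 = 0.011.

0.011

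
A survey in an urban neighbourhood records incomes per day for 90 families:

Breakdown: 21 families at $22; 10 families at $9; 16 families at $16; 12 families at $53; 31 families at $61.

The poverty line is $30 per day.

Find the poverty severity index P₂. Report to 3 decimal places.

Below the line: 10×$9, 16×$16, 21×$22 (q = 47 of N = 90).
Relative gaps: (30−9)/30 = 0.7000 (×10); (30−16)/30 = 0.4667 (×16); (30−22)/30 = 0.2667 (×21).
Squared: 0.4900 (×10); 0.2178 (×16); 0.0711 (×21).
Sum = 9.877778; P₂ = 9.877778 / 90 = 0.110.

0.110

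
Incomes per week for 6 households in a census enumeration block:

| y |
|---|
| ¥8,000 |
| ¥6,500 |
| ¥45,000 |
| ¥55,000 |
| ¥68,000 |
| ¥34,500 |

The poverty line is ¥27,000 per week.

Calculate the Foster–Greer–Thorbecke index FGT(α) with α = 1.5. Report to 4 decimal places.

0.2087

Incomes under z: ¥6,500, ¥8,000 (q = 2 of N = 6).
Shortfall ratios: (27000−6500)/27000 = 0.7593; (27000−8000)/27000 = 0.7037.
Raised to α = 1.5: 0.66158; 0.59032.
Sum = 1.251901; FGT(1.5) = 1.251901 / 6 = 0.2087.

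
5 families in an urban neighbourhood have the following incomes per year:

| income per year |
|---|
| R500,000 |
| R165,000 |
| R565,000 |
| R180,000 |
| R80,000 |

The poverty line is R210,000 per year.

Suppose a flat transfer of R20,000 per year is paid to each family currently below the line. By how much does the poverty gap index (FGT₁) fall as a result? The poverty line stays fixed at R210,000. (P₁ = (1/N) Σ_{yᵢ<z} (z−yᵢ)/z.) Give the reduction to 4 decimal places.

Before: below the line — R80,000, R165,000, R180,000; poverty gap index (FGT₁) = 0.195238.
After the R20,000 transfer: below the line — R100,000, R185,000, R200,000; poverty gap index (FGT₁) = 0.138095.
Reduction = 0.195238 − 0.138095 = 0.0571.

0.0571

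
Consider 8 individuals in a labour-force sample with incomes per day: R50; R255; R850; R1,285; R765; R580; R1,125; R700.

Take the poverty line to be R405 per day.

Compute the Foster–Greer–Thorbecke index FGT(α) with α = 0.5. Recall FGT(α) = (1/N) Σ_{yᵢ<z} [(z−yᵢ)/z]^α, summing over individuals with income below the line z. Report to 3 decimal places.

0.193

Incomes under z: R50, R255 (q = 2 of N = 8).
Relative gaps: (405−50)/405 = 0.8765; (405−255)/405 = 0.3704.
Raised to α = 0.5: 0.93624; 0.60858.
Sum = 1.544819; FGT(0.5) = 1.544819 / 8 = 0.193.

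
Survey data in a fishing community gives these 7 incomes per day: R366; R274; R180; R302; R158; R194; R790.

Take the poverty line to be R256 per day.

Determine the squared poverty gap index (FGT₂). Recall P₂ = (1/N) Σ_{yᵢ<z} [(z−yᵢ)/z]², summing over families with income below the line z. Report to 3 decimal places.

0.042

Below z: R158, R180, R194 (q = 3 of N = 7).
Relative gaps: (256−158)/256 = 0.3828; (256−180)/256 = 0.2969; (256−194)/256 = 0.2422.
Squared: 0.1465; 0.0881; 0.0587.
Sum = 0.293335; P₂ = 0.293335 / 7 = 0.042.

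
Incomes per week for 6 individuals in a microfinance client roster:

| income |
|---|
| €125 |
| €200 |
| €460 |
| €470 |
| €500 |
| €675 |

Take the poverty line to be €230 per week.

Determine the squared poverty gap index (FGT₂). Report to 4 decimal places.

0.0376

Incomes under z: €125, €200 (q = 2 of N = 6).
Gap ratios (z−y)/z: (230−125)/230 = 0.4565; (230−200)/230 = 0.1304.
Squared: 0.2084; 0.0170.
Sum = 0.225425; P₂ = 0.225425 / 6 = 0.0376.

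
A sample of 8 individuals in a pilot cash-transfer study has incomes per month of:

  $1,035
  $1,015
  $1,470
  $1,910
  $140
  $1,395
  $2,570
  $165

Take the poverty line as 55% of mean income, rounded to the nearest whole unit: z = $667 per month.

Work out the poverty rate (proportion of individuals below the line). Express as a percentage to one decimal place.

2 of the 8 individuals have income below $667.
H = 2/8 = 25.0%.

25.0%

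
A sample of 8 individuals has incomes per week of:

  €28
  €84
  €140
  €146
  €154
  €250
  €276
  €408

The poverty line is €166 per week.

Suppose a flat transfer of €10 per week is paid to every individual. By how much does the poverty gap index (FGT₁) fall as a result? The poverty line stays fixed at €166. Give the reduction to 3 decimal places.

Before: below the line — €28, €84, €140, €146, €154; poverty gap index (FGT₁) = 0.20934.
After the €10 transfer: below the line — €38, €94, €150, €156, €164; poverty gap index (FGT₁) = 0.17169.
Reduction = 0.20934 − 0.17169 = 0.038.

0.038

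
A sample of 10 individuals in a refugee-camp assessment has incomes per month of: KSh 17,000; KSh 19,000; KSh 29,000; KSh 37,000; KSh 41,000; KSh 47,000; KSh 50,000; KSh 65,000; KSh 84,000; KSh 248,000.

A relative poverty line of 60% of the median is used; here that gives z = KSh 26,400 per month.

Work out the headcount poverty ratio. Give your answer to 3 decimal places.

2 of the 10 individuals have income below KSh 26,400.
H = 2/10 = 0.200.

0.200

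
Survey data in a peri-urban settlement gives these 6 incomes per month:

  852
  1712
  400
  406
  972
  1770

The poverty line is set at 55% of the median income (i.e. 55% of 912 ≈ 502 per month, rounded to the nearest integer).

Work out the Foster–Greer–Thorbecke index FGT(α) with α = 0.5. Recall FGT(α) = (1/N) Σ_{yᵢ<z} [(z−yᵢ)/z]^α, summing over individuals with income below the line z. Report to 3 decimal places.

0.148

Incomes under z: 400, 406 (q = 2 of N = 6).
Gap ratios (z−y)/z: (502−400)/502 = 0.2032; (502−406)/502 = 0.1912.
Raised to α = 0.5: 0.45076; 0.43730.
Sum = 0.888067; FGT(0.5) = 0.888067 / 6 = 0.148.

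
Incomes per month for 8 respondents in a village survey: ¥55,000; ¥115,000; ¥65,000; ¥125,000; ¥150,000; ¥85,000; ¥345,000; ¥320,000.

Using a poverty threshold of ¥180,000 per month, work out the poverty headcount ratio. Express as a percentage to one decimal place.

6 of the 8 respondents have income below ¥180,000.
H = 6/8 = 75.0%.

75.0%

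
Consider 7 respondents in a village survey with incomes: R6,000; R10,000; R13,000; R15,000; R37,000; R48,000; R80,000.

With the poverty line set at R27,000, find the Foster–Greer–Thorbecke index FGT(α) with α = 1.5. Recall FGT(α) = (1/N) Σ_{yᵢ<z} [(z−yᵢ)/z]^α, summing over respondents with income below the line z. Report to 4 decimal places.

0.2650

Below the line: R6,000, R10,000, R13,000, R15,000 (q = 4 of N = 7).
Shortfall ratios: (27000−6000)/27000 = 0.7778; (27000−10000)/27000 = 0.6296; (27000−13000)/27000 = 0.5185; (27000−15000)/27000 = 0.4444.
Raised to α = 1.5: 0.68594; 0.49961; 0.37338; 0.29630.
Sum = 1.855214; FGT(1.5) = 1.855214 / 7 = 0.2650.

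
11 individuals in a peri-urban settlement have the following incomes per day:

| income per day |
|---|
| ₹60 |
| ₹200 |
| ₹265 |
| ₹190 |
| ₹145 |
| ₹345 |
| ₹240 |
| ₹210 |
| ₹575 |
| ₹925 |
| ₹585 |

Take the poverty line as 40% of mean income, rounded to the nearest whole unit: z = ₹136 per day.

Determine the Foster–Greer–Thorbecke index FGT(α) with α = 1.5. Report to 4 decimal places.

0.0380

Below z: ₹60 (q = 1 of N = 11).
Normalized shortfalls: (136−60)/136 = 0.5588.
Raised to α = 1.5: 0.41775.
Sum = 0.417746; FGT(1.5) = 0.417746 / 11 = 0.0380.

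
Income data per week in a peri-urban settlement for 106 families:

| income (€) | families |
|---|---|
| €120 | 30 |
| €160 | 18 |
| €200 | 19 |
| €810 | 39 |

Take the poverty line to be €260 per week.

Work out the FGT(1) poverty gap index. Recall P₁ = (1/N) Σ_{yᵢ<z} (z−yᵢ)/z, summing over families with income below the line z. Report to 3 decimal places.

Poor units: 30×€120, 18×€160, 19×€200 (q = 67 of N = 106).
Normalized shortfalls: (260−120)/260 = 0.5385 (×30); (260−160)/260 = 0.3846 (×18); (260−200)/260 = 0.2308 (×19).
Sum of shortfalls = 27.461538; P₁ averages over all N: 27.461538 / 106 = 0.259.

0.259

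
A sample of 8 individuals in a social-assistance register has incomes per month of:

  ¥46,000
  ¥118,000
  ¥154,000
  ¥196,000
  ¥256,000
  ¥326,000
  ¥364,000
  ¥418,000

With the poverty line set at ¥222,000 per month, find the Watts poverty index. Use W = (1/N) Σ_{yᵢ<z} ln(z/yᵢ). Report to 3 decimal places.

0.337

Below z: ¥46,000, ¥118,000, ¥154,000, ¥196,000 (q = 4 of N = 8).
Log shortfalls: ln(222000/46000) = 1.5740; ln(222000/118000) = 0.6320; ln(222000/154000) = 0.3657; ln(222000/196000) = 0.1246.
W = 2.696316 / 8 = 0.337.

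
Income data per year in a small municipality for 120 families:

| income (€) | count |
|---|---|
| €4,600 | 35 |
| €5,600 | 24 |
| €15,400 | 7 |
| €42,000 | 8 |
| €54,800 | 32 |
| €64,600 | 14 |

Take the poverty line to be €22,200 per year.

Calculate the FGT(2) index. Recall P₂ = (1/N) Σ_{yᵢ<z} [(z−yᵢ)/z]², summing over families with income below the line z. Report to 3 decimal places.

Below the line: 35×€4,600, 24×€5,600, 7×€15,400 (q = 66 of N = 120).
Gap ratios (z−y)/z: (22200−4600)/22200 = 0.7928 (×35); (22200−5600)/22200 = 0.7477 (×24); (22200−15400)/22200 = 0.3063 (×7).
Squared: 0.6285 (×35); 0.5591 (×24); 0.0938 (×7).
Sum = 36.074020; P₂ = 36.074020 / 120 = 0.301.

0.301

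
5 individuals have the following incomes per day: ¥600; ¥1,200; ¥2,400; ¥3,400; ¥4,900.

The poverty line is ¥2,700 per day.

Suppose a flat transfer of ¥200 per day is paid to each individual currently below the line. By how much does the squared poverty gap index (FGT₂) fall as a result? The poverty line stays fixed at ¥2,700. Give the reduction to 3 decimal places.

0.040

Before: below the line — ¥600, ¥1,200, ¥2,400; squared poverty gap index (FGT₂) = 0.18519.
After the ¥200 transfer: below the line — ¥800, ¥1,400, ¥2,600; squared poverty gap index (FGT₂) = 0.14568.
Reduction = 0.18519 − 0.14568 = 0.040.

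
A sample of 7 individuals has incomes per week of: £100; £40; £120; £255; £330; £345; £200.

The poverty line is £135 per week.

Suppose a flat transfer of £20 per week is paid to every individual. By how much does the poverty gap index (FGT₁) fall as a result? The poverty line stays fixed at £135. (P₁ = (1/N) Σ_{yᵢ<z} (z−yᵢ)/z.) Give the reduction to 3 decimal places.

Before: below the line — £40, £100, £120; poverty gap index (FGT₁) = 0.15344.
After the £20 transfer: below the line — £60, £120; poverty gap index (FGT₁) = 0.09524.
Reduction = 0.15344 − 0.09524 = 0.058.

0.058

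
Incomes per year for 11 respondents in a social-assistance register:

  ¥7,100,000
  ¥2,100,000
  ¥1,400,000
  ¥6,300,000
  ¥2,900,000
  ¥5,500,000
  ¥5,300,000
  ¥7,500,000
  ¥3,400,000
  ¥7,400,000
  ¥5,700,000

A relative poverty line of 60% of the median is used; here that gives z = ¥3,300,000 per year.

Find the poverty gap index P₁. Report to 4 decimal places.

Poor units: ¥1,400,000, ¥2,100,000, ¥2,900,000 (q = 3 of N = 11).
Gap ratios (z−y)/z: (3300000−1400000)/3300000 = 0.5758; (3300000−2100000)/3300000 = 0.3636; (3300000−2900000)/3300000 = 0.1212.
Σ = 1.060606. Dividing by the full population N = 11 gives P₁ = 0.0964.

0.0964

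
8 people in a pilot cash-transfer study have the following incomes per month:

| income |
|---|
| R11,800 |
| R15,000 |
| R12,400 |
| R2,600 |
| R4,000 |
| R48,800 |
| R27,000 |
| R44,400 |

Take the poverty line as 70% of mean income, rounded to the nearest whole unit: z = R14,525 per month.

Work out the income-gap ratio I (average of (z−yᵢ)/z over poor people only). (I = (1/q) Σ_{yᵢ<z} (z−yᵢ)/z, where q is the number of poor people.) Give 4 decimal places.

0.4699

Below the line: R2,600, R4,000, R11,800, R12,400 (q = 4 of N = 8).
Shortfall ratios (z−y)/z: 0.8210, 0.7246, 0.1876, 0.1463; sum = 1.879518.
The income-gap ratio divides by q (the poor only): 1.879518 / 4 = 0.4699.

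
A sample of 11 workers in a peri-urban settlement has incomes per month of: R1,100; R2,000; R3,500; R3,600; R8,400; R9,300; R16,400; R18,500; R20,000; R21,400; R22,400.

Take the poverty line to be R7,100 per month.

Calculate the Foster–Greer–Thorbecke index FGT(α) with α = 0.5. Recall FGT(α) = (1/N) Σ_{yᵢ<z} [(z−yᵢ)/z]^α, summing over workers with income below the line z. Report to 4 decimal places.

Incomes under z: R1,100, R2,000, R3,500, R3,600 (q = 4 of N = 11).
Shortfall ratios: (7100−1100)/7100 = 0.8451; (7100−2000)/7100 = 0.7183; (7100−3500)/7100 = 0.5070; (7100−3600)/7100 = 0.4930.
Raised to α = 0.5: 0.91928; 0.84753; 0.71207; 0.70211.
Sum = 3.180987; FGT(0.5) = 3.180987 / 11 = 0.2892.

0.2892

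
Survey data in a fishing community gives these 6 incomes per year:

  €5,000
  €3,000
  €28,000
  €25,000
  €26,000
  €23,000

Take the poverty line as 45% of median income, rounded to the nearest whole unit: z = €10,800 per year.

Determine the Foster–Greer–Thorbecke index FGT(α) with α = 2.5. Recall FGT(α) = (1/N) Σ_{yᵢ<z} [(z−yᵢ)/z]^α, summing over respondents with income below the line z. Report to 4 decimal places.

0.1091

Below the line: €3,000, €5,000 (q = 2 of N = 6).
Shortfall ratios: (10800−3000)/10800 = 0.7222; (10800−5000)/10800 = 0.5370.
Raised to α = 2.5: 0.44328; 0.21135.
Sum = 0.654633; FGT(2.5) = 0.654633 / 6 = 0.1091.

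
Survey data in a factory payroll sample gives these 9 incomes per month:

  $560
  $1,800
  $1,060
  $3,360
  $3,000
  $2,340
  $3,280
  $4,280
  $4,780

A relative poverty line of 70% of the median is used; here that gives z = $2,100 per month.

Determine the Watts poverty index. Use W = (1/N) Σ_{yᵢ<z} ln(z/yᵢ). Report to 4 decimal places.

0.2400

Incomes under z: $560, $1,060, $1,800 (q = 3 of N = 9).
Log gaps: ln(2100/560) = 1.3218; ln(2100/1060) = 0.6837; ln(2100/1800) = 0.1542.
W = 2.159575 / 9 = 0.2400.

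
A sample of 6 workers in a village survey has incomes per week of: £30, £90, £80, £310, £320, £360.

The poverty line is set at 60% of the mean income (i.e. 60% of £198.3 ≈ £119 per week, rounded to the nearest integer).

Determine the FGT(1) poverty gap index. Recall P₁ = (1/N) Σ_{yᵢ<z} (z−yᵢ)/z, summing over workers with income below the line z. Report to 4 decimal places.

Incomes under z: £30, £80, £90 (q = 3 of N = 6).
Shortfall ratios: (119−30)/119 = 0.7479; (119−80)/119 = 0.3277; (119−90)/119 = 0.2437.
Sum of shortfalls = 1.319328; P₁ averages over all N: 1.319328 / 6 = 0.2199.

0.2199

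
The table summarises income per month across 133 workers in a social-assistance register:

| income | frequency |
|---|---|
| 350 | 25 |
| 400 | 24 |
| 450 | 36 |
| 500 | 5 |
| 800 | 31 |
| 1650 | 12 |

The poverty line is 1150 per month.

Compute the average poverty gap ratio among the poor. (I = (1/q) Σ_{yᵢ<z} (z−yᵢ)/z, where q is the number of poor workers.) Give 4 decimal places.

0.5555

Below the line: 25×350, 24×400, 36×450, 5×500, 31×800 (q = 121 of N = 133).
Relative gaps: 0.6957 (×25), 0.6522 (×24), 0.6087 (×36), 0.5652 (×5), 0.3043 (×31); sum = 67.217391.
The income-gap ratio divides by q (the poor only): 67.217391 / 121 = 0.5555.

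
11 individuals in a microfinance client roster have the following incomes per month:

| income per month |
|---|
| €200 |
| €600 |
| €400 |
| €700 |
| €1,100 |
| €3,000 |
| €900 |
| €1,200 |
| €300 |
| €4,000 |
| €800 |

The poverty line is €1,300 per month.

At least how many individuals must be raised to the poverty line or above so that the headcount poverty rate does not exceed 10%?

8

Currently q = 9 of N = 11 are below the line (H = 0.818).
A headcount ratio of at most 10% allows at most ⌊0.10 × 11⌋ = 1 poor individuals.
So at least 9 − 1 = 8 must be lifted.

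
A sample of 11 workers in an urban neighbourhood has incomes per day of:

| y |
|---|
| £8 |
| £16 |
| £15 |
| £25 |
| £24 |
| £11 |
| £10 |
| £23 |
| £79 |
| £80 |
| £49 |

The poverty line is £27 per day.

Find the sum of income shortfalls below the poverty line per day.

Below the line: £8, £10, £11, £15, £16, £23, £24, £25 (q = 8 of N = 11).
Individual gaps: 27−8 = 19; 27−10 = 17; 27−11 = 16; 27−15 = 12; 27−16 = 11; 27−23 = 4; 27−24 = 3; 27−25 = 2.
Aggregate gap = £84.

£84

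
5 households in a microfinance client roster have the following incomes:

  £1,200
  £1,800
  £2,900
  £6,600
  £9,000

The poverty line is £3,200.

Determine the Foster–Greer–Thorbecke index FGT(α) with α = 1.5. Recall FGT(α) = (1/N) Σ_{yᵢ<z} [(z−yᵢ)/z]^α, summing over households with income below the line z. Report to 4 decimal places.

Poor units: £1,200, £1,800, £2,900 (q = 3 of N = 5).
Shortfall ratios: (3200−1200)/3200 = 0.6250; (3200−1800)/3200 = 0.4375; (3200−2900)/3200 = 0.0938.
Raised to α = 1.5: 0.49411; 0.28938; 0.02870.
Sum = 0.812190; FGT(1.5) = 0.812190 / 5 = 0.1624.

0.1624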